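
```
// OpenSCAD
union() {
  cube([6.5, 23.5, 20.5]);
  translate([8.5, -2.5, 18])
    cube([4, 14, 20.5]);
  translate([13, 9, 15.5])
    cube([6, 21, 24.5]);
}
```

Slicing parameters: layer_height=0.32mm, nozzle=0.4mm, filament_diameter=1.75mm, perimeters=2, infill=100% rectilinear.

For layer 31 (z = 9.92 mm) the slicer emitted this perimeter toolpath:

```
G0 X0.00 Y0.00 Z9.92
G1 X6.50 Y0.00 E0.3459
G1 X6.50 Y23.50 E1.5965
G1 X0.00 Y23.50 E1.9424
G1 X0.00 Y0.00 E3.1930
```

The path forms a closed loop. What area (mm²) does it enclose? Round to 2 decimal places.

152.75 mm²

Apply the shoelace formula to the sequence of (X, Y) vertices; enclosed area = 152.75 mm².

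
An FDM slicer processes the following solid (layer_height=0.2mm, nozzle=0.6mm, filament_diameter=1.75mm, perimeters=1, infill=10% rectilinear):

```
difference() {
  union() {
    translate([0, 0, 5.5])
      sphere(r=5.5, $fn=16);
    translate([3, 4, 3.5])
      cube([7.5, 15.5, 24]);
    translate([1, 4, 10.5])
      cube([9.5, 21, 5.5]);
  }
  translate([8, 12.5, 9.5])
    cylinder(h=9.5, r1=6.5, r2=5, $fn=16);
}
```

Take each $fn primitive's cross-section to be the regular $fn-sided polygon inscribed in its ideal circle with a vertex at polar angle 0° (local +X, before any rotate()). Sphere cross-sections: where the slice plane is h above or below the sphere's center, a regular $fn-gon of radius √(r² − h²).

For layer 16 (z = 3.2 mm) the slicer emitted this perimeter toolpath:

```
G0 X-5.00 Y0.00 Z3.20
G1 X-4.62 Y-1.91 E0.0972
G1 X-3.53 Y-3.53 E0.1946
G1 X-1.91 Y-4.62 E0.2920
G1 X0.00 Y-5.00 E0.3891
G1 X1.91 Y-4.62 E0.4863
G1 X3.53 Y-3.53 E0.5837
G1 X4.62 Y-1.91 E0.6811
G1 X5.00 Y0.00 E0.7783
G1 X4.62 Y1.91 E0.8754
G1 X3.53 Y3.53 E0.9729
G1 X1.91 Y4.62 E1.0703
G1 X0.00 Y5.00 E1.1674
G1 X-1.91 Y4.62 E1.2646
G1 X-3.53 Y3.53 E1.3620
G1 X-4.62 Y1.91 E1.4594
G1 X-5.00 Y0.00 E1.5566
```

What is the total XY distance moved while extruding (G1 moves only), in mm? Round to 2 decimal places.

31.20 mm

Sum the Euclidean lengths of each G1 segment: total = 31.20 mm.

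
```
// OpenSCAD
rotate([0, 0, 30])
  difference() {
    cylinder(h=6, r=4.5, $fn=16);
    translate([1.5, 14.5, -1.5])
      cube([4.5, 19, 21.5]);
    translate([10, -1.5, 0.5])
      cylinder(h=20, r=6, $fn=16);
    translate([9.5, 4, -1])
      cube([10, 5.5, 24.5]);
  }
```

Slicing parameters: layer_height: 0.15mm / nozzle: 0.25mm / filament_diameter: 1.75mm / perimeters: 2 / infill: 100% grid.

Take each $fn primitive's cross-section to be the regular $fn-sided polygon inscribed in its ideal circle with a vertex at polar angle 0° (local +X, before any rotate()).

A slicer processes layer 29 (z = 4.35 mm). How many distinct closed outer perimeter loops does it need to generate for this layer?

At z = 4.35 mm: the cylinder: section is a regular 16-gon, circumradius r=4.5; the cube at (1.5, 14.5) is present — its section is the full 4.5×19 rectangle; the r=6 cylinder at (10, -1.5) contributes a regular 16-gon of circumradius 6; the cube at (9.5, 4) (footprint 10×5.5) is included at this height; After the difference (first − rest): starting from the r=4.5 cylinder, the 4.5×19 cube at (1.5, 14.5) misses the remaining region (no effect); the r=6 cylinder at (10, -1.5) partially overlaps it — only the 0.40 mm² overlap (of its 110.21 mm²) is removed, clipping the outline; the 10×5.5 cube at (9.5, 4) misses the remaining region (no effect) — 1 connected region; (whole slice rotated 30° about Z — lengths, areas and connectivity unchanged). The result has 1 disconnected region.

1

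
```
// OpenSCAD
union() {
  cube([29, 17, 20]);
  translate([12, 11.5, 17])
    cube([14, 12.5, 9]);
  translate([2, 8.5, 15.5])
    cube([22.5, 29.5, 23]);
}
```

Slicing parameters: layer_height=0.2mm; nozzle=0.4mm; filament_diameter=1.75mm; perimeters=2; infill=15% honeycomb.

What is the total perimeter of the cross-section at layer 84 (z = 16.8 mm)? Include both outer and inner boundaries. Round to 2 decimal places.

At z = 16.8 mm: the 29×17 cube contributes its full rectangle (perimeter 92.00 mm); the cube at (12, 11.5) is absent (z outside [17, 26]); the 22.5×29.5 cube at (2, 8.5) contributes its full rectangle (perimeter 104.00 mm); Taking the union: the regions partially overlap (shared area 191.25 mm²), so the edge portions inside another operand are dropped and the merged outline is re-measured after clipping — boundary = 134.00 mm. Overall, the cross-section is a single solid region. Total boundary length (outer) = 134.00 mm.

134.00 mm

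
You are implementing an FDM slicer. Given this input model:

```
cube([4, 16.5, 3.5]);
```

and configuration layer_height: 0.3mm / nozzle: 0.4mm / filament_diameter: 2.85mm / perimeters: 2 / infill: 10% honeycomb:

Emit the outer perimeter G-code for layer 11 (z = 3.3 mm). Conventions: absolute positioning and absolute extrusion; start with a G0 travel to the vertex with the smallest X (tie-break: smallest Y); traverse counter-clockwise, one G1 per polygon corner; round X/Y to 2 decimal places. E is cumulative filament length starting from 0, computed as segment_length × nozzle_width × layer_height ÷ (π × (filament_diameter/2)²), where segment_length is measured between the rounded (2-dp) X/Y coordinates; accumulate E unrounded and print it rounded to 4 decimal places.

At z = 3.3 mm: the cube (footprint 4×16.5) is included at this height. The outline is a single polygon with 4 vertices. Extrusion per mm of travel: 0.4 × 0.3 / (π × 1.425²) = 0.018811. Accumulating E over each segment gives final E = 0.7712.

G0 X0.00 Y0.00 Z3.30
G1 X4.00 Y0.00 E0.0752
G1 X4.00 Y16.50 E0.3856
G1 X0.00 Y16.50 E0.4609
G1 X0.00 Y0.00 E0.7712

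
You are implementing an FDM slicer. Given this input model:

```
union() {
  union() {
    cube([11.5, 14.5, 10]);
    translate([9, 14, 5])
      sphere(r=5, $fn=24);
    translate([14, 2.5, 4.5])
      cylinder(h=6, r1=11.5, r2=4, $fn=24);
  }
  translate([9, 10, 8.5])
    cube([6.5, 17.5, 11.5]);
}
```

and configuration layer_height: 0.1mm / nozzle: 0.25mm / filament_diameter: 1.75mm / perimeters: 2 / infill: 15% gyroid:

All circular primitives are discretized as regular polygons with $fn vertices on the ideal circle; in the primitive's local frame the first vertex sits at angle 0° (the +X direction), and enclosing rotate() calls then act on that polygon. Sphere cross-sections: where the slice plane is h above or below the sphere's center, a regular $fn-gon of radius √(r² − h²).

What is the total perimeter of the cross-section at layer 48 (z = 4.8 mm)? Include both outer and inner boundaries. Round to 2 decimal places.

At z = 4.8 mm: the 11.5×14.5 cube contributes its full rectangle (perimeter 52.00 mm); the r=5 sphere at (9, 14) slices to a regular 24-gon of circumradius 4.996 (√(r²−h²) with h=0.2 from center) (perimeter = 2·24·4.996·sin(180°/24) = 31.30 mm); the cone at (14, 2.5) (r1=11.5→r2=4) has section circumradius 11.125 here — a regular 24-gon (perimeter = 2·24·11.125·sin(180°/24) = 69.70 mm); Combining (union): the regions partially overlap (shared area 131.00 mm²), so the edge portions inside another operand are dropped and the merged outline is re-measured after clipping — boundary = 87.11 mm; the cube at (9, 10) does not reach this height (z outside [8.5, 20]); Merging all regions: only that combined region is present, so the union is just that shape — boundary = 87.11 mm. Overall, the cross-section is a single solid region. Total boundary length (outer) = 87.11 mm.

87.11 mm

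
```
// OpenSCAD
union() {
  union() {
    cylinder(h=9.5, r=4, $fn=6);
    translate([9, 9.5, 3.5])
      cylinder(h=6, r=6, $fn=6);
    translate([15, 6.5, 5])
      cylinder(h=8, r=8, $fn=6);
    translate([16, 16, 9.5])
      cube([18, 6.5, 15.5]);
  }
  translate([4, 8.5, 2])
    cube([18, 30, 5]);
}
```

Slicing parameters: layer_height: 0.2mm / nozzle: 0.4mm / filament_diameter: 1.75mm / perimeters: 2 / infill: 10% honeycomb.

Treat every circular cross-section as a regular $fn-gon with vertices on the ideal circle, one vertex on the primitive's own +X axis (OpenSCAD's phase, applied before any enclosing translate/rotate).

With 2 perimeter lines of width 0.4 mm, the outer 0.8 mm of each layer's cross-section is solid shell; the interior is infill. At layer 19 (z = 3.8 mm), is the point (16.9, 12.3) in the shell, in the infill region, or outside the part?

infill

At z = 3.8 mm: the r=4 cylinder gives a regular 6-gon of circumradius 4 (constant along its height); the cylinder at (9, 9.5): section is a regular 6-gon, circumradius r=6; the cylinder at (15, 6.5) does not reach this height (z outside [5, 13]); the cube at (16, 16) is not intersected at this z (z outside [9.5, 25]); Taking the union: the 2 present regions are separate (no shared area or edge), so areas and boundary lengths simply add and each stays a separate island — 2 connected regions; the cube at (4, 8.5) is present — its section is the full 18×30 rectangle; Combining (union): the regions partially overlap (shared area 56.61 mm²), so overlapping operands fuse into one piece — 2 connected regions. Overall, the cross-section has 2 separate islands. The nearest boundary edge runs (22.00, 8.50)→(14.42, 8.50); distance from the point to it = 3.80 mm. (Shell/infill is judged within the island containing the point — the largest one.) The point is inside the cross-section and 3.80 mm from the nearest boundary — more than the 0.8 mm shell width (2 × 0.4), so it's in the infill interior.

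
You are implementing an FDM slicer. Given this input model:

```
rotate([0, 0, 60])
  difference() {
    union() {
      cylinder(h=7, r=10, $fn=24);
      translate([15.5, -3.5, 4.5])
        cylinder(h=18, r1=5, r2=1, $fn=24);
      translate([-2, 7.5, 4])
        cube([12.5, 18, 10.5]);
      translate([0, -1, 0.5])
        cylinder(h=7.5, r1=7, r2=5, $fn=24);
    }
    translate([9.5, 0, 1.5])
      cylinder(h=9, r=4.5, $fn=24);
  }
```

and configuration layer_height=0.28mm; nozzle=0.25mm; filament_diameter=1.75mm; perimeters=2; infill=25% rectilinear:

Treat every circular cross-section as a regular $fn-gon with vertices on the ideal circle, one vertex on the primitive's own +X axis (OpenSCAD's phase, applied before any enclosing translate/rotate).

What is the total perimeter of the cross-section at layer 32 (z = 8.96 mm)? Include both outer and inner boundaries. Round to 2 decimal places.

86.01 mm

At z = 8.96 mm: the cylinder is absent (z outside [0, 7]); the cone at (15.5, -3.5) contributes a regular 24-gon of circumradius 4.009 (interpolated between r1=5 and r2=1 at t=0.248) (perimeter = 2·24·4.009·sin(180°/24) = 25.12 mm); the cube at (-2, 7.5) is present — its section is the full 12.5×18 rectangle (perimeter 61.00 mm); the cone at (0, -1) is not intersected at this z (z outside [0.5, 8]); Taking the union: the 2 present regions are separate (no shared area or edge), so areas and boundary lengths simply add and each stays a separate island — boundary = 86.12 mm; the cylinder at (9.5, 0): section is a regular 24-gon, circumradius r=4.5 (perimeter = 2·24·4.500·sin(180°/24) = 28.19 mm); Subtracting the remaining from the first: starting from the result so far, the r=4.5 cylinder at (9.5, 0) partially overlaps it — only the 4.97 mm² overlap (of its 62.89 mm²) is removed, clipping the outline — boundary = 86.01 mm; (rotated 60° about Z; rotation is an isometry so areas/perimeters/island counts are preserved). Overall, the cross-section has 2 separate islands. Total boundary length (outer) = 86.01 mm.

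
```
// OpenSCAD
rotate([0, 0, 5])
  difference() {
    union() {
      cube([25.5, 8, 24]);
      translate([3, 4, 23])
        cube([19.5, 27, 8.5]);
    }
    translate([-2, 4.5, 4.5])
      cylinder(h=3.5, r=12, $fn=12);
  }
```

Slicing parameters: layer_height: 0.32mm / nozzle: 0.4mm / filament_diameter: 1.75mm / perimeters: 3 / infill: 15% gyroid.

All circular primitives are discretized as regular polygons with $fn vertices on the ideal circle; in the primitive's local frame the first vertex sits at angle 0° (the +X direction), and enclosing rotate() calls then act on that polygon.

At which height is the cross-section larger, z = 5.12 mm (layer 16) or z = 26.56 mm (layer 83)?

Layer 16 (z = 5.12): the cube is present — its section is the full 25.5×8 rectangle (area 204.00 mm²); the cube at (3, 4) does not reach this height (z outside [23, 31.5]); Combining (union): only the 25.5×8 cube is present, so the union is just that shape — area = 204.00 mm²; the cylinder at (-2, 4.5): section is a regular 12-gon, circumradius r=12 (area = (12/2)·12.000²·sin(360°/12) = 432.00 mm²); Taking the first minus the rest: starting from that combined region (204.00 mm²), the r=12 cylinder at (-2, 4.5) partially overlaps it — only the 75.65 mm² overlap (of its 432.00 mm²) is removed, clipping the outline — area = 128.35 mm²; (whole slice rotated 5° about Z — lengths, areas and connectivity unchanged). So its area = 128.35 mm². Layer 83 (z = 26.56): the cube does not reach this height (z outside [0, 24]); the 19.5×27 cube at (3, 4) contributes its full rectangle (area 526.50 mm²); Combining (union): only the 19.5×27 cube at (3, 4) is present, so the union is just that shape — area = 526.50 mm²; the cylinder at (-2, 4.5) is absent (z outside [4.5, 8]); Subtracting the remaining from the first: none of the subtracted shapes is present at this height, so the result so far is unchanged — area = 526.50 mm²; (rotated 5° about Z; rotation is an isometry so areas/perimeters/island counts are preserved). So its area = 526.50 mm². Layer 83 is larger (526.50 vs 128.35 mm²).

layer 83 (z = 26.56 mm)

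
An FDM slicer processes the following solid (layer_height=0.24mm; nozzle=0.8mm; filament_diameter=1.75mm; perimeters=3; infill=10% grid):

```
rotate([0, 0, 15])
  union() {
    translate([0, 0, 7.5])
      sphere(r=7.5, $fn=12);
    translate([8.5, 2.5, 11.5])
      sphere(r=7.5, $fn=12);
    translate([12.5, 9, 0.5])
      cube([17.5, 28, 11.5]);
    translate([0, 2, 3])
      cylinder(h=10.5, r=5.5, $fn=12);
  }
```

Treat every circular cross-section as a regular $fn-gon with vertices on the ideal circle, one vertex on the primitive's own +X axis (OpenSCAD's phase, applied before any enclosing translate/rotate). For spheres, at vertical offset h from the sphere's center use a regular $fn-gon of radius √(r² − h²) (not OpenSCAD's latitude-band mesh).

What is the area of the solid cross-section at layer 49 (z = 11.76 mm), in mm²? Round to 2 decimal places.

At z = 11.76 mm: the r=7.5 sphere slices to a regular 12-gon of circumradius 6.173 (√(r²−h²) with h=4.26 from center) (area = (12/2)·6.173²·sin(360°/12) = 114.31 mm²); the sphere at (8.5, 2.5): section is a regular 12-gon, circumradius = √(r²−h²) = √(7.5²−0.26²) = 7.495 (area = (12/2)·7.495²·sin(360°/12) = 168.55 mm²); the cube at (12.5, 9) is present — its section is the full 17.5×28 rectangle (area 490.00 mm²); the cylinder at (0, 2): section is a regular 12-gon, circumradius r=5.5 (area = (12/2)·5.500²·sin(360°/12) = 90.75 mm²); Taking the union: the regions partially overlap — summed areas 863.60 mm² minus the doubly-counted overlap 112.73 mm² gives 750.88 mm² — area = 750.88 mm²; (whole slice rotated 15° about Z — lengths, areas and connectivity unchanged). Overall, the cross-section has 2 separate islands. Net area = 750.88 mm².

750.88 mm²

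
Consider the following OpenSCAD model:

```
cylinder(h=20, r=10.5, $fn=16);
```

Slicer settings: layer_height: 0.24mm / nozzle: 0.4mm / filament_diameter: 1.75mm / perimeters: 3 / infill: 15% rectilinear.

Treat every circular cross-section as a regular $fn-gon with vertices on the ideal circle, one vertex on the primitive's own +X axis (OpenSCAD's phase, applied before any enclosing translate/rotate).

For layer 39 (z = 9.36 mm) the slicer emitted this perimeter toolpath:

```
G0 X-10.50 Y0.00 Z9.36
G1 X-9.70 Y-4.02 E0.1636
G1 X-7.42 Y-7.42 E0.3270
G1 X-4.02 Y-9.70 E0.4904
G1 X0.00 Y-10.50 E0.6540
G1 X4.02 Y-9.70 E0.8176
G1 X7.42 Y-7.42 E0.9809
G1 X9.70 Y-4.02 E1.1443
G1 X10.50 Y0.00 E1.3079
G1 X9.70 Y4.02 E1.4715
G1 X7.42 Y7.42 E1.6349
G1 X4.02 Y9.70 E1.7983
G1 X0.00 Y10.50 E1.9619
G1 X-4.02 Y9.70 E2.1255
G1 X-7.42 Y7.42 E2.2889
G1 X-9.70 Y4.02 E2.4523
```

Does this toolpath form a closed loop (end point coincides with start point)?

Start point (G0): (-10.50, 0.00). End point (last G1): the path does not return to the start — open.

no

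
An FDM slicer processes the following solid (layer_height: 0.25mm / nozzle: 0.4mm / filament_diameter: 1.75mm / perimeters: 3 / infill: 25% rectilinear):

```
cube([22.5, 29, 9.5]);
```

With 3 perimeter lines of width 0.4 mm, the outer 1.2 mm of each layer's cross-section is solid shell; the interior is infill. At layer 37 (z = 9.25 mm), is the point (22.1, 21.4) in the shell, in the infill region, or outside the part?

shell

At z = 9.25 mm: the cube (footprint 22.5×29) is included at this height. Overall, the cross-section is a single solid region. The nearest boundary edge runs (22.50, 0.00)→(22.50, 29.00); distance from the point to it = 0.40 mm. The point is inside the cross-section, 0.40 mm from the nearest boundary — within the 1.2 mm shell band (3 × 0.4).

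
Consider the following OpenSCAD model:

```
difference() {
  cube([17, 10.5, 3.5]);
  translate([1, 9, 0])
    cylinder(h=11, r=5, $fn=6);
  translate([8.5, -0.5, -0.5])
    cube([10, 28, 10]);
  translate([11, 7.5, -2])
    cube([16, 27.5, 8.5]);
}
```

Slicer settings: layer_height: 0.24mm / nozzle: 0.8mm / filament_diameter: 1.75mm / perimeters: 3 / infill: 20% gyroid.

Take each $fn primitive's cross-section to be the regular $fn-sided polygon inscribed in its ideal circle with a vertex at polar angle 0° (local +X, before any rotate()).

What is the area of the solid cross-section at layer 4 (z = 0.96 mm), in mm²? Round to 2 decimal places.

60.33 mm²

At z = 0.96 mm: the 17×10.5 cube contributes its full rectangle (area 178.50 mm²); the r=5 cylinder at (1, 9) contributes a regular 6-gon of circumradius 5 (area = (6/2)·5.000²·sin(360°/6) = 64.95 mm²); the 10×28 cube at (8.5, -0.5) contributes its full rectangle (area 280.00 mm²); the 16×27.5 cube at (11, 7.5) contributes its full rectangle (area 440.00 mm²); Subtracting the remaining from the first: starting from the 17×10.5 cube (178.50 mm²), the r=5 cylinder at (1, 9) partially overlaps it — only the 28.92 mm² overlap (of its 64.95 mm²) is removed, clipping the outline; the 10×28 cube at (8.5, -0.5) partially overlaps it — only the 89.25 mm² overlap (of its 280.00 mm²) is removed, clipping the outline; the 16×27.5 cube at (11, 7.5) misses the remaining region (no effect) — area = 60.33 mm². Overall, the cross-section is a single solid region. Net area = 60.33 mm².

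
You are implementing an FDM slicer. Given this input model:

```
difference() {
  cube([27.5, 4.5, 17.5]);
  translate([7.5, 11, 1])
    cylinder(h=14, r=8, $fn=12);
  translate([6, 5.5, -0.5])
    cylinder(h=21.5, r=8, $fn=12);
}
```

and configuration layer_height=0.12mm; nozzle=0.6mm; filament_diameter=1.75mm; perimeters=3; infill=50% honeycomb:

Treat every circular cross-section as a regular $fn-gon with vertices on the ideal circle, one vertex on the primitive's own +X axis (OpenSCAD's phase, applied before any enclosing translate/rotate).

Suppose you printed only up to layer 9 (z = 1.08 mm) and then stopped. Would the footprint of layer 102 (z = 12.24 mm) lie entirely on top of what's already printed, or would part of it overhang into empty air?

Compare the two slices. At z = 1.08: the 27.5×4.5 cube contributes its full rectangle (area 123.75 mm²); the r=8 cylinder at (7.5, 11) gives a regular 12-gon of circumradius 8 (constant along its height) (area = (12/2)·8.000²·sin(360°/12) = 192.00 mm²); the r=8 cylinder at (6, 5.5) contributes a regular 12-gon of circumradius 8 (area = (12/2)·8.000²·sin(360°/12) = 192.00 mm²); Taking the first minus the rest: starting from the 27.5×4.5 cube (123.75 mm²), the r=8 cylinder at (7.5, 11) partially overlaps it — only the 7.90 mm² overlap (of its 192.00 mm²) is removed, clipping the outline; the r=8 cylinder at (6, 5.5) partially overlaps it — only the 50.20 mm² overlap (of its 192.00 mm²) is removed, clipping the outline — area = 65.66 mm². At z = 12.24: the cube (footprint 27.5×4.5) is included at this height (area 123.75 mm²); the cylinder at (7.5, 11): section is a regular 12-gon, circumradius r=8 (area = (12/2)·8.000²·sin(360°/12) = 192.00 mm²); the r=8 cylinder at (6, 5.5) contributes a regular 12-gon of circumradius 8 (area = (12/2)·8.000²·sin(360°/12) = 192.00 mm²); Subtracting the remaining from the first: starting from the 27.5×4.5 cube (123.75 mm²), the r=8 cylinder at (7.5, 11) partially overlaps it — only the 7.90 mm² overlap (of its 192.00 mm²) is removed, clipping the outline; the r=8 cylinder at (6, 5.5) partially overlaps it — only the 50.20 mm² overlap (of its 192.00 mm²) is removed, clipping the outline — area = 65.66 mm². Checking containment: the cross-section at z = 12.24 is a subset of the cross-section at z = 1.08.

entirely on top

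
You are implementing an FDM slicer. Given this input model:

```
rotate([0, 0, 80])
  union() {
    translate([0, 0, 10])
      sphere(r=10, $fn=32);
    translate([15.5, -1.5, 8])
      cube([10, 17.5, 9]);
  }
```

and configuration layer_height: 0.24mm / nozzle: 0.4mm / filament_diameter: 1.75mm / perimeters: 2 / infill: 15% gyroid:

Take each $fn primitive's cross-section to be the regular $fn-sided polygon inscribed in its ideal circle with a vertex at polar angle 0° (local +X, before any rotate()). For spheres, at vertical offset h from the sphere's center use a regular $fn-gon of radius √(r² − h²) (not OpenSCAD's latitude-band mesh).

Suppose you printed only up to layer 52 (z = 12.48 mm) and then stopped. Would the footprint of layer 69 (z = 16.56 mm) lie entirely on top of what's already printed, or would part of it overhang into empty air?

entirely on top

Compare the two slices. At z = 12.48: the sphere: section is a regular 32-gon, circumradius = √(r²−h²) = √(10²−2.48²) = 9.688 (area = (32/2)·9.688²·sin(360°/32) = 292.95 mm²); the 10×17.5 cube at (15.5, -1.5) contributes its full rectangle (area 175.00 mm²); Combining (union): the 2 present regions are separate (no shared area or edge), so areas and boundary lengths simply add and each stays a separate island — area = 467.95 mm²; (whole slice rotated 80° about Z — lengths, areas and connectivity unchanged). At z = 16.56: the r=10 sphere contributes a regular 32-gon of circumradius √(10²−6.56²) = 7.548 (area = (32/2)·7.548²·sin(360°/32) = 177.82 mm²); the cube at (15.5, -1.5) is present — its section is the full 10×17.5 rectangle (area 175.00 mm²); Taking the union: the 2 present regions are separate (no shared area or edge), so areas and boundary lengths simply add and each stays a separate island — area = 352.82 mm²; (whole slice rotated 80° about Z — lengths, areas and connectivity unchanged). Checking containment: the cross-section at z = 16.56 is a subset of the cross-section at z = 12.48.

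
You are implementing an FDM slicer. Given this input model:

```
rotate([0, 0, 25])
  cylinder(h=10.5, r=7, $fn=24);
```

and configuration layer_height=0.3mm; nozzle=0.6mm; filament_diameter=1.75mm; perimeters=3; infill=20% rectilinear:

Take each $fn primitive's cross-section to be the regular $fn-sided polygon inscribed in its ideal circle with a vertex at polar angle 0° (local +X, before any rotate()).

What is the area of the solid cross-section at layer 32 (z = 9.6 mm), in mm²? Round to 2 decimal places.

152.19 mm²

At z = 9.6 mm: the r=7 cylinder gives a regular 24-gon of circumradius 7 (constant along its height) (area = (24/2)·7.000²·sin(360°/24) = 152.19 mm²); (rotated 25° about Z; rotation is an isometry so areas/perimeters/island counts are preserved). Overall, the cross-section is a single solid region. Net area = 152.19 mm².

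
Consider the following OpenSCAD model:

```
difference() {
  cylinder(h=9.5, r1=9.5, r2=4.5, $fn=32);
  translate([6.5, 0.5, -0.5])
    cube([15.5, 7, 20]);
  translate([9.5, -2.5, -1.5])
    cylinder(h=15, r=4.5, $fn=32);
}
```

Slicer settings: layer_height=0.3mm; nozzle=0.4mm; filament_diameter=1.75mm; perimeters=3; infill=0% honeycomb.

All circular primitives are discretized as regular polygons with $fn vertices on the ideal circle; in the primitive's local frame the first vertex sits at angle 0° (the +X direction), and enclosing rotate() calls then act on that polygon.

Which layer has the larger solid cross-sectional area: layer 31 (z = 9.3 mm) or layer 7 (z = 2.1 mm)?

Layer 31 (z = 9.3): the cone: at t=0.979 of its height the radius interpolates to r₁+(r₂−r₁)t = 4.605, giving a regular 32-gon of that circumradius (area = (32/2)·4.605²·sin(360°/32) = 66.20 mm²); the cube at (6.5, 0.5) (footprint 15.5×7) is included at this height (area 108.50 mm²); the r=4.5 cylinder at (9.5, -2.5) gives a regular 32-gon of circumradius 4.5 (constant along its height) (area = (32/2)·4.500²·sin(360°/32) = 63.21 mm²); Subtracting the remaining from the first: starting from the cone (66.20 mm²), the 15.5×7 cube at (6.5, 0.5) misses the remaining region (no effect); the r=4.5 cylinder at (9.5, -2.5) misses the remaining region (no effect) — area = 66.20 mm². So its area = 66.20 mm². Layer 7 (z = 2.1): the cone: at t=0.221 of its height the radius interpolates to r₁+(r₂−r₁)t = 8.395, giving a regular 32-gon of that circumradius (area = (32/2)·8.395²·sin(360°/32) = 219.97 mm²); the cube at (6.5, 0.5) is present — its section is the full 15.5×7 rectangle (area 108.50 mm²); the r=4.5 cylinder at (9.5, -2.5) contributes a regular 32-gon of circumradius 4.5 (area = (32/2)·4.500²·sin(360°/32) = 63.21 mm²); Taking the first minus the rest: starting from the cone (219.97 mm²), the 15.5×7 cube at (6.5, 0.5) partially overlaps it — only the 5.79 mm² overlap (of its 108.50 mm²) is removed, clipping the outline; the r=4.5 cylinder at (9.5, -2.5) partially overlaps it — only the 14.44 mm² overlap (of its 63.21 mm²) is removed, clipping the outline — area = 199.74 mm². So its area = 199.74 mm². Layer 7 is larger (199.74 vs 66.20 mm²).

layer 7 (z = 2.1 mm)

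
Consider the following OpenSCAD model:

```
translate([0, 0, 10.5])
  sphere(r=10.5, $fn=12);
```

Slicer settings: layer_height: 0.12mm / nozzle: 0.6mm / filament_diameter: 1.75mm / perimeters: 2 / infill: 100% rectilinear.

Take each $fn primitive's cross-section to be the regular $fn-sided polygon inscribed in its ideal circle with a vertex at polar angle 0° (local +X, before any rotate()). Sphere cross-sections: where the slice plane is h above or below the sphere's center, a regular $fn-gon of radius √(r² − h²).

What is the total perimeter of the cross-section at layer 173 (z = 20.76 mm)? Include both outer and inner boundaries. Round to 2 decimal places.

At z = 20.76 mm: the sphere: section is a regular 12-gon, circumradius = √(r²−h²) = √(10.5²−10.26²) = 2.232 (perimeter = 2·12·2.232·sin(180°/12) = 13.87 mm). Overall, the cross-section is a single solid region. Total boundary length (outer) = 13.87 mm.

13.87 mm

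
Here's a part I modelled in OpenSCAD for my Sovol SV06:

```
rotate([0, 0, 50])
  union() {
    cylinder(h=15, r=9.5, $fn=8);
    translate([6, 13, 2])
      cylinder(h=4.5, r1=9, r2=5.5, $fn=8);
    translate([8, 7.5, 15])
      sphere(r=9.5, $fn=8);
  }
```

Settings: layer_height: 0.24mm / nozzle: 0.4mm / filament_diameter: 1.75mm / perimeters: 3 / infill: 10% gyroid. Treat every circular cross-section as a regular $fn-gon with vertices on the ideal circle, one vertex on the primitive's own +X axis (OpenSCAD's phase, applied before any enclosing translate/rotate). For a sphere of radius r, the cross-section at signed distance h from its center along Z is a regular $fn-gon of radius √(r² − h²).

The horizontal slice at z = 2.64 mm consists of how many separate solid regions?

1

At z = 2.64 mm: the r=9.5 cylinder contributes a regular 8-gon of circumradius 9.5; the cone at (6, 13) contributes a regular 8-gon of circumradius 8.502 (interpolated between r1=9 and r2=5.5 at t=0.142); the sphere at (8, 7.5) is absent (|z−center|=12.360 > r=9.5); Taking the union: the regions partially overlap (shared area 18.49 mm²), so overlapping operands fuse into one piece — 1 connected region; (rotated 50° about Z; rotation is an isometry so areas/perimeters/island counts are preserved). The result has 1 disconnected region.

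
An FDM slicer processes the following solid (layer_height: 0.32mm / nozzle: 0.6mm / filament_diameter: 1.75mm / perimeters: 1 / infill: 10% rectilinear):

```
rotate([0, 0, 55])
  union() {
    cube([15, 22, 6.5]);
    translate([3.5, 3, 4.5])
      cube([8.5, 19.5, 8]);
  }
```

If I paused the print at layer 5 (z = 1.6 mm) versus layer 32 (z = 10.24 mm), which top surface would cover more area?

Layer 5 (z = 1.6): the cube (footprint 15×22) is included at this height (area 330.00 mm²); the cube at (3.5, 3) is not intersected at this z (z outside [4.5, 12.5]); Taking the union: only the 15×22 cube is present, so the union is just that shape — area = 330.00 mm²; (rotated 55° about Z; rotation is an isometry so areas/perimeters/island counts are preserved). So its area = 330.00 mm². Layer 32 (z = 10.24): the cube is absent (z outside [0, 6.5]); the 8.5×19.5 cube at (3.5, 3) contributes its full rectangle (area 165.75 mm²); Combining (union): only the 8.5×19.5 cube at (3.5, 3) is present, so the union is just that shape — area = 165.75 mm²; (whole slice rotated 55° about Z — lengths, areas and connectivity unchanged). So its area = 165.75 mm². Layer 5 is larger (330.00 vs 165.75 mm²).

layer 5 (z = 1.6 mm)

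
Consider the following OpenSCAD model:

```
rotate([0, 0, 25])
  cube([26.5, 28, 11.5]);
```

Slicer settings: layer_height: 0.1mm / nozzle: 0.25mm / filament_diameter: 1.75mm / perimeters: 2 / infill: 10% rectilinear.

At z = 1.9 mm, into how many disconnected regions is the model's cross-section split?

1

At z = 1.9 mm: the 26.5×28 cube contributes its full rectangle; (whole slice rotated 25° about Z — lengths, areas and connectivity unchanged). The result has 1 disconnected region.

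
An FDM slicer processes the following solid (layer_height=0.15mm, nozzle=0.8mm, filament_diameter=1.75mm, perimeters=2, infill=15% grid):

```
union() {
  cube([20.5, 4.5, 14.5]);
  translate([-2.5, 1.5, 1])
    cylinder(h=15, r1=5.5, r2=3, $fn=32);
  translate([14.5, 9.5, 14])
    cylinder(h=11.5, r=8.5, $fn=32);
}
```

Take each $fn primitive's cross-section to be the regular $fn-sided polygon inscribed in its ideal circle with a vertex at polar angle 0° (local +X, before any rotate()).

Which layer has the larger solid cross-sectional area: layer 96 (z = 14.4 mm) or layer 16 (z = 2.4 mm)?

layer 96 (z = 14.4 mm)

Layer 96 (z = 14.4): the cube is present — its section is the full 20.5×4.5 rectangle (area 92.25 mm²); the cone at (-2.5, 1.5) contributes a regular 32-gon of circumradius 3.267 (interpolated between r1=5.5 and r2=3 at t=0.893) (area = (32/2)·3.267²·sin(360°/32) = 33.31 mm²); the r=8.5 cylinder at (14.5, 9.5) contributes a regular 32-gon of circumradius 8.5 (area = (32/2)·8.500²·sin(360°/32) = 225.52 mm²); Taking the union: the regions partially overlap — summed areas 351.08 mm² minus the doubly-counted overlap 34.84 mm² gives 316.24 mm² — area = 316.24 mm². So its area = 316.24 mm². Layer 16 (z = 2.4): the cube (footprint 20.5×4.5) is included at this height (area 92.25 mm²); the cone at (-2.5, 1.5) contributes a regular 32-gon of circumradius 5.267 (interpolated between r1=5.5 and r2=3 at t=0.093) (area = (32/2)·5.267²·sin(360°/32) = 86.58 mm²); the cylinder at (14.5, 9.5) is not intersected at this z (z outside [14, 25.5]); Taking the union: the regions partially overlap — summed areas 178.83 mm² minus the doubly-counted overlap 11.36 mm² gives 167.47 mm² — area = 167.47 mm². So its area = 167.47 mm². Layer 96 is larger (316.24 vs 167.47 mm²).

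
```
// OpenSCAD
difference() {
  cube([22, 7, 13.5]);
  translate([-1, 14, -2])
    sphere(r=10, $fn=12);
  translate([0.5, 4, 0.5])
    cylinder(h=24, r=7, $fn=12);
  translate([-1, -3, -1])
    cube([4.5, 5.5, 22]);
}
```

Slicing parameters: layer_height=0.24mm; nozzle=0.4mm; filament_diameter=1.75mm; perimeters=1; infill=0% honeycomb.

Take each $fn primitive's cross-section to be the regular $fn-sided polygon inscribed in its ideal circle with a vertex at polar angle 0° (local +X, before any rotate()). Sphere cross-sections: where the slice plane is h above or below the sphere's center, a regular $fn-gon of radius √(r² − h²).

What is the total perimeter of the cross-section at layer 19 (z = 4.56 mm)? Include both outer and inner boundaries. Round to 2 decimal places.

At z = 4.56 mm: the cube is present — its section is the full 22×7 rectangle (perimeter 58.00 mm); the r=10 sphere at (-1, 14) slices to a regular 12-gon of circumradius 7.548 (√(r²−h²) with h=6.56 from center) (perimeter = 2·12·7.548·sin(180°/12) = 46.88 mm); the r=7 cylinder at (0.5, 4) contributes a regular 12-gon of circumradius 7 (perimeter = 2·12·7.000·sin(180°/12) = 43.48 mm); the cube at (-1, -3) (footprint 4.5×5.5) is included at this height (perimeter 20.00 mm); After the difference (first − rest): starting from the 22×7 cube, the r=10 sphere at (-1, 14) partially overlaps it — only the 0.15 mm² overlap (of its 170.90 mm²) is removed, clipping the outline; the r=7 cylinder at (0.5, 4) partially overlaps it — only the 48.91 mm² overlap (of its 147.00 mm²) is removed, clipping the outline; the 4.5×5.5 cube at (-1, -3) misses the remaining region (no effect) — boundary = 45.68 mm. Overall, the cross-section is a single solid region. Total boundary length (outer) = 45.68 mm.

45.68 mm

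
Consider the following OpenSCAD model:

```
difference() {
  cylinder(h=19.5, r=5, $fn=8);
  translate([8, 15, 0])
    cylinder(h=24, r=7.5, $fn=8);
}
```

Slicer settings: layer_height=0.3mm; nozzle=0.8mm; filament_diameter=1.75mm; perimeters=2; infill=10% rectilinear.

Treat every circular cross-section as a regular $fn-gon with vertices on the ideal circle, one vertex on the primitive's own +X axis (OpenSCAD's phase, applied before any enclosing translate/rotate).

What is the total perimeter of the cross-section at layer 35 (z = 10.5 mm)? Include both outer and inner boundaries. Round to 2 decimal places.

30.61 mm

At z = 10.5 mm: the r=5 cylinder gives a regular 8-gon of circumradius 5 (constant along its height) (perimeter = 2·8·5.000·sin(180°/8) = 30.61 mm); the r=7.5 cylinder at (8, 15) gives a regular 8-gon of circumradius 7.5 (constant along its height) (perimeter = 2·8·7.500·sin(180°/8) = 45.92 mm); After the difference (first − rest): starting from the r=5 cylinder, the r=7.5 cylinder at (8, 15) misses the remaining region (no effect) — boundary = 30.61 mm. Overall, the cross-section is a single solid region. Total boundary length (outer) = 30.61 mm.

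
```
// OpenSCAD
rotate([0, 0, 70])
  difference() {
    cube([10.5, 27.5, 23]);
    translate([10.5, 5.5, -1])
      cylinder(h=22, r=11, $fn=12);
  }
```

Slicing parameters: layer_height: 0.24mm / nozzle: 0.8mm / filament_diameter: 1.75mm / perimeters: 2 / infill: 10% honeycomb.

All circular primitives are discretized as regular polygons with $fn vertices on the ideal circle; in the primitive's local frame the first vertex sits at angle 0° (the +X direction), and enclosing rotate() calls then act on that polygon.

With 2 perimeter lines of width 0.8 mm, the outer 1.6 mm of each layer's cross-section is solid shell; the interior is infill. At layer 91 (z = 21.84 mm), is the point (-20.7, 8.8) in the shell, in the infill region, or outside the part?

At z = 21.84 mm: the cube (footprint 10.5×27.5) is included at this height; the cylinder at (10.5, 5.5) is not intersected at this z (z outside [-1, 21]); After the difference (first − rest): none of the subtracted shapes is present at this height, so the 10.5×27.5 cube is unchanged — 1 connected region; (whole slice rotated 70° about Z — lengths, areas and connectivity unchanged). Overall, the cross-section is a single solid region. Undo the 70° rotation: the query point maps to (1.189, 22.461) in the un-rotated model frame. The nearest boundary edge runs (0.00, 27.50)→(0.00, 0.00); distance from the point to it = 1.19 mm. The point is inside the cross-section, 1.19 mm from the nearest boundary — within the 1.6 mm shell band (2 × 0.8).

shell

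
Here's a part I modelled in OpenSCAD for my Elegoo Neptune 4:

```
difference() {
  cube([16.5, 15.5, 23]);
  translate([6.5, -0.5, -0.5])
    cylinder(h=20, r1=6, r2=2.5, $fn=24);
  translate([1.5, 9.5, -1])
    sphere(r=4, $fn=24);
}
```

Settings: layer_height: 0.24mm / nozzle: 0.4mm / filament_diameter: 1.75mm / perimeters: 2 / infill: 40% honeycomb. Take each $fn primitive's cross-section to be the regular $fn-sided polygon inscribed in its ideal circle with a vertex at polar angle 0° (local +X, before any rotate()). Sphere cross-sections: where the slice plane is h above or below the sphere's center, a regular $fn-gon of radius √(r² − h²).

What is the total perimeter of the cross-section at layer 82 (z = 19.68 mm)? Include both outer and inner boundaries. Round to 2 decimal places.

At z = 19.68 mm: the cube is present — its section is the full 16.5×15.5 rectangle (perimeter 64.00 mm); the cone at (6.5, -0.5) does not reach this height (z outside [-0.5, 19.5]); the sphere at (1.5, 9.5) is not intersected at this z (|z−center|=20.680 > r=4); Subtracting the remaining from the first: none of the subtracted shapes is present at this height, so the 16.5×15.5 cube is unchanged — boundary = 64.00 mm. Overall, the cross-section is a single solid region. Total boundary length (outer) = 64.00 mm.

64.00 mm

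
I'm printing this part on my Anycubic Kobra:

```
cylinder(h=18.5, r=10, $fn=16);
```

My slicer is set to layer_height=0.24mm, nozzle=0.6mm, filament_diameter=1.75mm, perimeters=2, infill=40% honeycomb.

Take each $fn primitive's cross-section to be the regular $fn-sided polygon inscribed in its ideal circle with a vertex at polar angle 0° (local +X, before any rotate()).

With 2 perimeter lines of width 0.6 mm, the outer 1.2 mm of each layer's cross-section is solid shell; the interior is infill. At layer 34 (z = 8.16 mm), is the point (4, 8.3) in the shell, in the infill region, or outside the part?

At z = 8.16 mm: the r=10 cylinder contributes a regular 16-gon of circumradius 10. Overall, the cross-section is a single solid region. The nearest boundary edge runs (7.07, 7.07)→(3.83, 9.24); distance from the point to it = 0.68 mm. The point is inside the cross-section, 0.68 mm from the nearest boundary — within the 1.2 mm shell band (2 × 0.6).

shell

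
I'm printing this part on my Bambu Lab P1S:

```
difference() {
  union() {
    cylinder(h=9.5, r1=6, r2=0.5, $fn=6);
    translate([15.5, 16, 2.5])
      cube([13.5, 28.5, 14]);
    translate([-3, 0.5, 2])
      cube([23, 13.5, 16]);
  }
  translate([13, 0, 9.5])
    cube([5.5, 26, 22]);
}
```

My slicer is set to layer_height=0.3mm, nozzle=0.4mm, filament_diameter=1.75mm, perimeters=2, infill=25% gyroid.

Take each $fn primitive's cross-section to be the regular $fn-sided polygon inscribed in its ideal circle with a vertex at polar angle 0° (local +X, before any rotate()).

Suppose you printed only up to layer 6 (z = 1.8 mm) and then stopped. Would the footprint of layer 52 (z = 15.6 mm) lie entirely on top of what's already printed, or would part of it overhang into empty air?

part overhangs

Compare the two slices. At z = 1.8: the cone (r1=6→r2=0.5) has section circumradius 4.958 here — a regular 6-gon (area = (6/2)·4.958²·sin(360°/6) = 63.86 mm²); the cube at (15.5, 16) is not intersected at this z (z outside [2.5, 16.5]); the cube at (-3, 0.5) is absent (z outside [2, 18]); Merging all regions: only the cone is present, so the union is just that shape — area = 63.86 mm²; the cube at (13, 0) is not intersected at this z (z outside [9.5, 31.5]); Taking the first minus the rest: none of the subtracted shapes is present at this height, so that combined region is unchanged — area = 63.86 mm². At z = 15.6: the cone is absent (z outside [0, 9.5]); the cube at (15.5, 16) is present — its section is the full 13.5×28.5 rectangle (area 384.75 mm²); the cube at (-3, 0.5) is present — its section is the full 23×13.5 rectangle (area 310.50 mm²); Combining (union): the 2 present regions are separate (no shared area or edge), so areas and boundary lengths simply add and each stays a separate island — area = 695.25 mm²; the cube at (13, 0) is present — its section is the full 5.5×26 rectangle (area 143.00 mm²); After the difference (first − rest): starting from that combined region (695.25 mm²), the 5.5×26 cube at (13, 0) partially overlaps it — only the 104.25 mm² overlap (of its 143.00 mm²) is removed, clipping the outline — area = 591.00 mm². Checking containment: at z = 15.6 the cross-section extends beyond the z = 1.8 cross-section by about 566.30 mm².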